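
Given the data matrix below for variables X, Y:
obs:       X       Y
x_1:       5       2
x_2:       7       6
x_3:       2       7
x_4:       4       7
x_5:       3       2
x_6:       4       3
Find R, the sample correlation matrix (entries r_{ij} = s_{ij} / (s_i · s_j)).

Step 1 — column means:
  mean(X) = (5 + 7 + 2 + 4 + 3 + 4) / 6 = 25/6 = 4.1667
  mean(Y) = (2 + 6 + 7 + 7 + 2 + 3) / 6 = 27/6 = 4.5

Step 2 — sample variances and covariances s[i,j] = (1/(n-1)) · Σ_k (x_{k,i} - mean_i) · (x_{k,j} - mean_j), with n-1 = 5:
  s[X,X] = ((0.8333)·(0.8333) + (2.8333)·(2.8333) + (-2.1667)·(-2.1667) + (-0.1667)·(-0.1667) + (-1.1667)·(-1.1667) + (-0.1667)·(-0.1667)) / 5 = 14.8333/5 = 2.9667
  s[X,Y] = ((0.8333)·(-2.5) + (2.8333)·(1.5) + (-2.1667)·(2.5) + (-0.1667)·(2.5) + (-1.1667)·(-2.5) + (-0.1667)·(-1.5)) / 5 = -0.5/5 = -0.1
  s[Y,Y] = ((-2.5)·(-2.5) + (1.5)·(1.5) + (2.5)·(2.5) + (2.5)·(2.5) + (-2.5)·(-2.5) + (-1.5)·(-1.5)) / 5 = 29.5/5 = 5.9
  Sample standard deviations s_i = √(s[i,i]):
  s(X) = √(2.9667) = 1.7224
  s(Y) = √(5.9) = 2.429

Step 3 — r_{ij} = s_{ij} / (s_i · s_j):
  r[X,X] = 1 (diagonal).
  r[X,Y] = -0.1 / (1.7224 · 2.429) = -0.1 / 4.1837 = -0.0239
  r[Y,Y] = 1 (diagonal).

R is symmetric with unit diagonal. Assembling:

R = [[1, -0.0239],
 [-0.0239, 1]]


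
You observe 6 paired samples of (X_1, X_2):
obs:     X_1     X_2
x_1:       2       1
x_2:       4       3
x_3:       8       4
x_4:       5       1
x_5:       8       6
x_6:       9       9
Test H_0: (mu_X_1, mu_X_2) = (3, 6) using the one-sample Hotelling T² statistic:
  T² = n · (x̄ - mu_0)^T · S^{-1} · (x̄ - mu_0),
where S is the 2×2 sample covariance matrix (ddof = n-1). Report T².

Step 1 — sample mean vector:
  mean(X_1) = (2 + 4 + 8 + 5 + 8 + 9) / 6 = 36/6 = 6
  mean(X_2) = (1 + 3 + 4 + 1 + 6 + 9) / 6 = 24/6 = 4
  x̄ = (6, 4),  deviation x̄ - mu_0 = (6, 4) - (3, 6) = (3, -2).

Step 2 — sample covariance matrix, S[i,j] = (1/(n-1)) · Σ_k (x_{k,i} - mean_i) · (x_{k,j} - mean_j), divisor n-1 = 5:
  S[X_1,X_1] = ((-4)·(-4) + (-2)·(-2) + (2)·(2) + (-1)·(-1) + (2)·(2) + (3)·(3)) / 5 = 38/5 = 7.6
  S[X_1,X_2] = ((-4)·(-3) + (-2)·(-1) + (2)·(0) + (-1)·(-3) + (2)·(2) + (3)·(5)) / 5 = 36/5 = 7.2
  S[X_2,X_2] = ((-3)·(-3) + (-1)·(-1) + (0)·(0) + (-3)·(-3) + (2)·(2) + (5)·(5)) / 5 = 48/5 = 9.6
  S = [[7.6, 7.2],
 [7.2, 9.6]].

Step 3 — invert S. det(S) = 7.6·9.6 - (7.2)² = 21.12.
  S^{-1} = (1/det) · [[d, -b], [-b, a]] = [[0.4545, -0.3409],
 [-0.3409, 0.3598]].

Step 4 — quadratic form (x̄ - mu_0)^T · S^{-1} · (x̄ - mu_0):
  S^{-1} · (x̄ - mu_0) = (2.0455, -1.7424),
  (x̄ - mu_0)^T · [...] = (3)·(2.0455) + (-2)·(-1.7424) = 9.6212.

Step 5 — scale by n: T² = 6 · 9.6212 = 57.7273.

T² ≈ 57.7273


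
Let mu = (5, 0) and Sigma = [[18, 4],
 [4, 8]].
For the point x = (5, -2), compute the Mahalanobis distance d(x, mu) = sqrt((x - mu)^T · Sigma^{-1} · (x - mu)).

Step 1 — centre the observation: (x - mu) = (0, -2).

Step 2 — invert Sigma. det(Sigma) = 18·8 - (4)² = 128.
  Sigma^{-1} = (1/det) · [[d, -b], [-b, a]] = [[0.0625, -0.0312],
 [-0.0312, 0.1406]].

Step 3 — form the quadratic (x - mu)^T · Sigma^{-1} · (x - mu):
  Sigma^{-1} · (x - mu) = (0.0625, -0.2812).
  (x - mu)^T · [Sigma^{-1} · (x - mu)] = (0)·(0.0625) + (-2)·(-0.2812) = 0.5625.

Step 4 — take square root: d = √(0.5625) ≈ 0.75.

d(x, mu) = √(0.5625) ≈ 0.75


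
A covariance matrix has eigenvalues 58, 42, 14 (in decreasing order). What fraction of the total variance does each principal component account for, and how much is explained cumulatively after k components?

Step 1 — total variance = trace(Sigma) = Σ λ_i = 58 + 42 + 14 = 114.

Step 2 — fraction explained by component i = λ_i / Σ λ:
  PC1: 58/114 = 0.5088
  PC2: 42/114 = 0.3684
  PC3: 14/114 = 0.1228

Step 3 — cumulative fraction after k components = (λ_1 + ... + λ_k) / Σ λ:
  k = 1: 58/114 = 0.5088
  k = 2: (58 + 42)/114 = 100/114 = 0.8772
  k = 3: (58 + 42 + 14)/114 = 114/114 = 1

Summary (fraction, with percent):

explained: PC1 0.5088 (50.88%), PC2 0.3684 (36.84%), PC3 0.1228 (12.28%);  cumulative: 0.5088, 0.8772, 1


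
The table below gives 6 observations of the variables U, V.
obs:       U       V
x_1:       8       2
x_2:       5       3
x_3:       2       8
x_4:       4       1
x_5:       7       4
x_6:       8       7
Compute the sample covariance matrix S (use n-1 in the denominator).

Step 1 — column means:
  mean(U) = (8 + 5 + 2 + 4 + 7 + 8) / 6 = 34/6 = 5.6667
  mean(V) = (2 + 3 + 8 + 1 + 4 + 7) / 6 = 25/6 = 4.1667

Step 2 — sample covariance S[i,j] = (1/(n-1)) · Σ_k (x_{k,i} - mean_i) · (x_{k,j} - mean_j), with n-1 = 5.
  S[U,U] = ((2.3333)·(2.3333) + (-0.6667)·(-0.6667) + (-3.6667)·(-3.6667) + (-1.6667)·(-1.6667) + (1.3333)·(1.3333) + (2.3333)·(2.3333)) / 5 = 29.3333/5 = 5.8667
  S[U,V] = ((2.3333)·(-2.1667) + (-0.6667)·(-1.1667) + (-3.6667)·(3.8333) + (-1.6667)·(-3.1667) + (1.3333)·(-0.1667) + (2.3333)·(2.8333)) / 5 = -6.6667/5 = -1.3333
  S[V,V] = ((-2.1667)·(-2.1667) + (-1.1667)·(-1.1667) + (3.8333)·(3.8333) + (-3.1667)·(-3.1667) + (-0.1667)·(-0.1667) + (2.8333)·(2.8333)) / 5 = 38.8333/5 = 7.7667

S is symmetric (S[j,i] = S[i,j]). Assembling:

S = [[5.8667, -1.3333],
 [-1.3333, 7.7667]]


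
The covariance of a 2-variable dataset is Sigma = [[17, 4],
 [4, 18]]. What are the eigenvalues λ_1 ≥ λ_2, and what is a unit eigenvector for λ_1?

Step 1 — characteristic polynomial of 2×2 Sigma:
  det(Sigma - λI) = λ² - trace · λ + det = 0.
  trace = 17 + 18 = 35, det = 17·18 - (4)² = 290.
Step 2 — discriminant:
  Δ = trace² - 4·det = 1225 - 1160 = 65.
Step 3 — eigenvalues:
  λ = (trace ± √Δ)/2 = (35 ± 8.0623)/2,
  λ_1 = 21.5311,  λ_2 = 13.4689.

Step 4 — unit eigenvector for λ_1: solve (Sigma - λ_1 I)v = 0. First row:
  (17 - 21.5311)·v_x + (4)·v_y = 0, i.e. (-4.5311)·v_x + (4)·v_y = 0,
  so v ∝ (b, λ_1 - a) = (4, 4.5311) = u.
  ||u|| = √((4)² + (4.5311)²) = √(36.5311) ≈ 6.0441,
  v_1 = u/||u|| ≈ (0.6618, 0.7497) (||v_1|| = 1).

λ_1 = 21.5311,  λ_2 = 13.4689;  v_1 ≈ (0.6618, 0.7497)


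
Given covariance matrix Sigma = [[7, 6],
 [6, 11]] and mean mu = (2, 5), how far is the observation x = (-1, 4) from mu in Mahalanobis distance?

Step 1 — centre the observation: (x - mu) = (-3, -1).

Step 2 — invert Sigma. det(Sigma) = 7·11 - (6)² = 41.
  Sigma^{-1} = (1/det) · [[d, -b], [-b, a]] = [[0.2683, -0.1463],
 [-0.1463, 0.1707]].

Step 3 — form the quadratic (x - mu)^T · Sigma^{-1} · (x - mu):
  Sigma^{-1} · (x - mu) = (-0.6585, 0.2683).
  (x - mu)^T · [Sigma^{-1} · (x - mu)] = (-3)·(-0.6585) + (-1)·(0.2683) = 1.7073.

Step 4 — take square root: d = √(1.7073) ≈ 1.3066.

d(x, mu) = √(1.7073) ≈ 1.3066


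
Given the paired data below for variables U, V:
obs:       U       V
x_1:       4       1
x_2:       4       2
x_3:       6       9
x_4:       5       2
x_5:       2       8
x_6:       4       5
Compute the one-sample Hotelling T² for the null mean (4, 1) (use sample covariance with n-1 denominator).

Step 1 — sample mean vector:
  mean(U) = (4 + 4 + 6 + 5 + 2 + 4) / 6 = 25/6 = 4.1667
  mean(V) = (1 + 2 + 9 + 2 + 8 + 5) / 6 = 27/6 = 4.5
  x̄ = (4.1667, 4.5),  deviation x̄ - mu_0 = (4.1667, 4.5) - (4, 1) = (0.1667, 3.5).

Step 2 — sample covariance matrix, S[i,j] = (1/(n-1)) · Σ_k (x_{k,i} - mean_i) · (x_{k,j} - mean_j), divisor n-1 = 5:
  S[U,U] = ((-0.1667)·(-0.1667) + (-0.1667)·(-0.1667) + (1.8333)·(1.8333) + (0.8333)·(0.8333) + (-2.1667)·(-2.1667) + (-0.1667)·(-0.1667)) / 5 = 8.8333/5 = 1.7667
  S[U,V] = ((-0.1667)·(-3.5) + (-0.1667)·(-2.5) + (1.8333)·(4.5) + (0.8333)·(-2.5) + (-2.1667)·(3.5) + (-0.1667)·(0.5)) / 5 = -0.5/5 = -0.1
  S[V,V] = ((-3.5)·(-3.5) + (-2.5)·(-2.5) + (4.5)·(4.5) + (-2.5)·(-2.5) + (3.5)·(3.5) + (0.5)·(0.5)) / 5 = 57.5/5 = 11.5
  S = [[1.7667, -0.1],
 [-0.1, 11.5]].

Step 3 — invert S. det(S) = 1.7667·11.5 - (-0.1)² = 20.3067.
  S^{-1} = (1/det) · [[d, -b], [-b, a]] = [[0.5663, 0.0049],
 [0.0049, 0.087]].

Step 4 — quadratic form (x̄ - mu_0)^T · S^{-1} · (x̄ - mu_0):
  S^{-1} · (x̄ - mu_0) = (0.1116, 0.3053),
  (x̄ - mu_0)^T · [...] = (0.1667)·(0.1116) + (3.5)·(0.3053) = 1.0872.

Step 5 — scale by n: T² = 6 · 1.0872 = 6.5233.

T² ≈ 6.5233


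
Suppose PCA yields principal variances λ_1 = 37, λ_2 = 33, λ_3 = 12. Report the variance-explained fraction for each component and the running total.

Step 1 — total variance = trace(Sigma) = Σ λ_i = 37 + 33 + 12 = 82.

Step 2 — fraction explained by component i = λ_i / Σ λ:
  PC1: 37/82 = 0.4512
  PC2: 33/82 = 0.4024
  PC3: 12/82 = 0.1463

Step 3 — cumulative fraction after k components = (λ_1 + ... + λ_k) / Σ λ:
  k = 1: 37/82 = 0.4512
  k = 2: (37 + 33)/82 = 70/82 = 0.8537
  k = 3: (37 + 33 + 12)/82 = 82/82 = 1

Summary (fraction, with percent):

explained: PC1 0.4512 (45.12%), PC2 0.4024 (40.24%), PC3 0.1463 (14.63%);  cumulative: 0.4512, 0.8537, 1


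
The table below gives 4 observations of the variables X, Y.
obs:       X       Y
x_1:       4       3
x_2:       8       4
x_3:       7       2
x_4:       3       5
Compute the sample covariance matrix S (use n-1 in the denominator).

Step 1 — column means:
  mean(X) = (4 + 8 + 7 + 3) / 4 = 22/4 = 5.5
  mean(Y) = (3 + 4 + 2 + 5) / 4 = 14/4 = 3.5

Step 2 — sample covariance S[i,j] = (1/(n-1)) · Σ_k (x_{k,i} - mean_i) · (x_{k,j} - mean_j), with n-1 = 3.
  S[X,X] = ((-1.5)·(-1.5) + (2.5)·(2.5) + (1.5)·(1.5) + (-2.5)·(-2.5)) / 3 = 17/3 = 5.6667
  S[X,Y] = ((-1.5)·(-0.5) + (2.5)·(0.5) + (1.5)·(-1.5) + (-2.5)·(1.5)) / 3 = -4/3 = -1.3333
  S[Y,Y] = ((-0.5)·(-0.5) + (0.5)·(0.5) + (-1.5)·(-1.5) + (1.5)·(1.5)) / 3 = 5/3 = 1.6667

S is symmetric (S[j,i] = S[i,j]). Assembling:

S = [[5.6667, -1.3333],
 [-1.3333, 1.6667]]


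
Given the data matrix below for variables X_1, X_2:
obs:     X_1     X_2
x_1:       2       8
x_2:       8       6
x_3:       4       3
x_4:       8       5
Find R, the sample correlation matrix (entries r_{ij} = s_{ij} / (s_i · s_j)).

Step 1 — column means:
  mean(X_1) = (2 + 8 + 4 + 8) / 4 = 22/4 = 5.5
  mean(X_2) = (8 + 6 + 3 + 5) / 4 = 22/4 = 5.5

Step 2 — sample variances and covariances s[i,j] = (1/(n-1)) · Σ_k (x_{k,i} - mean_i) · (x_{k,j} - mean_j), with n-1 = 3:
  s[X_1,X_1] = ((-3.5)·(-3.5) + (2.5)·(2.5) + (-1.5)·(-1.5) + (2.5)·(2.5)) / 3 = 27/3 = 9
  s[X_1,X_2] = ((-3.5)·(2.5) + (2.5)·(0.5) + (-1.5)·(-2.5) + (2.5)·(-0.5)) / 3 = -5/3 = -1.6667
  s[X_2,X_2] = ((2.5)·(2.5) + (0.5)·(0.5) + (-2.5)·(-2.5) + (-0.5)·(-0.5)) / 3 = 13/3 = 4.3333
  Sample standard deviations s_i = √(s[i,i]):
  s(X_1) = √(9) = 3
  s(X_2) = √(4.3333) = 2.0817

Step 3 — r_{ij} = s_{ij} / (s_i · s_j):
  r[X_1,X_1] = 1 (diagonal).
  r[X_1,X_2] = -1.6667 / (3 · 2.0817) = -1.6667 / 6.245 = -0.2669
  r[X_2,X_2] = 1 (diagonal).

R is symmetric with unit diagonal. Assembling:

R = [[1, -0.2669],
 [-0.2669, 1]]


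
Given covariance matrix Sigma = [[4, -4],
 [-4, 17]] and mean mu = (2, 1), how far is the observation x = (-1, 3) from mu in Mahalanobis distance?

Step 1 — centre the observation: (x - mu) = (-3, 2).

Step 2 — invert Sigma. det(Sigma) = 4·17 - (-4)² = 52.
  Sigma^{-1} = (1/det) · [[d, -b], [-b, a]] = [[0.3269, 0.0769],
 [0.0769, 0.0769]].

Step 3 — form the quadratic (x - mu)^T · Sigma^{-1} · (x - mu):
  Sigma^{-1} · (x - mu) = (-0.8269, -0.0769).
  (x - mu)^T · [Sigma^{-1} · (x - mu)] = (-3)·(-0.8269) + (2)·(-0.0769) = 2.3269.

Step 4 — take square root: d = √(2.3269) ≈ 1.5254.

d(x, mu) = √(2.3269) ≈ 1.5254


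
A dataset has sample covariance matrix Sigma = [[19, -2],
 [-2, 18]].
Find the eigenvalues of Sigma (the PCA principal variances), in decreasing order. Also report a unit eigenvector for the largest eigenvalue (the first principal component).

Step 1 — characteristic polynomial of 2×2 Sigma:
  det(Sigma - λI) = λ² - trace · λ + det = 0.
  trace = 19 + 18 = 37, det = 19·18 - (-2)² = 338.
Step 2 — discriminant:
  Δ = trace² - 4·det = 1369 - 1352 = 17.
Step 3 — eigenvalues:
  λ = (trace ± √Δ)/2 = (37 ± 4.1231)/2,
  λ_1 = 20.5616,  λ_2 = 16.4384.

Step 4 — unit eigenvector for λ_1: solve (Sigma - λ_1 I)v = 0. First row:
  (19 - 20.5616)·v_x + (-2)·v_y = 0, i.e. (-1.5616)·v_x + (-2)·v_y = 0,
  so v ∝ (b, λ_1 - a) = (-2, 1.5616); multiply by -1 so the first entry is positive: u = (2, -1.5616).
  ||u|| = √((2)² + (-1.5616)²) = √(6.4384) ≈ 2.5374,
  v_1 = u/||u|| ≈ (0.7882, -0.6154) (||v_1|| = 1).

λ_1 = 20.5616,  λ_2 = 16.4384;  v_1 ≈ (0.7882, -0.6154)


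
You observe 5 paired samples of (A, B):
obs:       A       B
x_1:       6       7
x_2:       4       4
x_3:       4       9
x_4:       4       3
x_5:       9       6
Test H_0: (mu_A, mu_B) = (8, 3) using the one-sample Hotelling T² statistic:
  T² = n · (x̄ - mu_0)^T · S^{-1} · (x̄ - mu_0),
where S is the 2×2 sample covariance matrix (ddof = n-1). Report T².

Step 1 — sample mean vector:
  mean(A) = (6 + 4 + 4 + 4 + 9) / 5 = 27/5 = 5.4
  mean(B) = (7 + 4 + 9 + 3 + 6) / 5 = 29/5 = 5.8
  x̄ = (5.4, 5.8),  deviation x̄ - mu_0 = (5.4, 5.8) - (8, 3) = (-2.6, 2.8).

Step 2 — sample covariance matrix, S[i,j] = (1/(n-1)) · Σ_k (x_{k,i} - mean_i) · (x_{k,j} - mean_j), divisor n-1 = 4:
  S[A,A] = ((0.6)·(0.6) + (-1.4)·(-1.4) + (-1.4)·(-1.4) + (-1.4)·(-1.4) + (3.6)·(3.6)) / 4 = 19.2/4 = 4.8
  S[A,B] = ((0.6)·(1.2) + (-1.4)·(-1.8) + (-1.4)·(3.2) + (-1.4)·(-2.8) + (3.6)·(0.2)) / 4 = 3.4/4 = 0.85
  S[B,B] = ((1.2)·(1.2) + (-1.8)·(-1.8) + (3.2)·(3.2) + (-2.8)·(-2.8) + (0.2)·(0.2)) / 4 = 22.8/4 = 5.7
  S = [[4.8, 0.85],
 [0.85, 5.7]].

Step 3 — invert S. det(S) = 4.8·5.7 - (0.85)² = 26.6375.
  S^{-1} = (1/det) · [[d, -b], [-b, a]] = [[0.214, -0.0319],
 [-0.0319, 0.1802]].

Step 4 — quadratic form (x̄ - mu_0)^T · S^{-1} · (x̄ - mu_0):
  S^{-1} · (x̄ - mu_0) = (-0.6457, 0.5875),
  (x̄ - mu_0)^T · [...] = (-2.6)·(-0.6457) + (2.8)·(0.5875) = 3.3239.

Step 5 — scale by n: T² = 5 · 3.3239 = 16.6194.

T² ≈ 16.6194


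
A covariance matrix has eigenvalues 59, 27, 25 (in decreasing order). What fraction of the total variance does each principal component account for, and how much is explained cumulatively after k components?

Step 1 — total variance = trace(Sigma) = Σ λ_i = 59 + 27 + 25 = 111.

Step 2 — fraction explained by component i = λ_i / Σ λ:
  PC1: 59/111 = 0.5315
  PC2: 27/111 = 0.2432
  PC3: 25/111 = 0.2252

Step 3 — cumulative fraction after k components = (λ_1 + ... + λ_k) / Σ λ:
  k = 1: 59/111 = 0.5315
  k = 2: (59 + 27)/111 = 86/111 = 0.7748
  k = 3: (59 + 27 + 25)/111 = 111/111 = 1

Summary (fraction, with percent):

explained: PC1 0.5315 (53.15%), PC2 0.2432 (24.32%), PC3 0.2252 (22.52%);  cumulative: 0.5315, 0.7748, 1


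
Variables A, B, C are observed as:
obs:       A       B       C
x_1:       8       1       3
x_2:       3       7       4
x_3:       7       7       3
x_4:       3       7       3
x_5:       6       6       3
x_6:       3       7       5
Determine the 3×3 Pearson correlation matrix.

Step 1 — column means:
  mean(A) = (8 + 3 + 7 + 3 + 6 + 3) / 6 = 30/6 = 5
  mean(B) = (1 + 7 + 7 + 7 + 6 + 7) / 6 = 35/6 = 5.8333
  mean(C) = (3 + 4 + 3 + 3 + 3 + 5) / 6 = 21/6 = 3.5

Step 2 — sample variances and covariances s[i,j] = (1/(n-1)) · Σ_k (x_{k,i} - mean_i) · (x_{k,j} - mean_j), with n-1 = 5:
  s[A,A] = ((3)·(3) + (-2)·(-2) + (2)·(2) + (-2)·(-2) + (1)·(1) + (-2)·(-2)) / 5 = 26/5 = 5.2
  s[A,B] = ((3)·(-4.8333) + (-2)·(1.1667) + (2)·(1.1667) + (-2)·(1.1667) + (1)·(0.1667) + (-2)·(1.1667)) / 5 = -19/5 = -3.8
  s[A,C] = ((3)·(-0.5) + (-2)·(0.5) + (2)·(-0.5) + (-2)·(-0.5) + (1)·(-0.5) + (-2)·(1.5)) / 5 = -6/5 = -1.2
  s[B,B] = ((-4.8333)·(-4.8333) + (1.1667)·(1.1667) + (1.1667)·(1.1667) + (1.1667)·(1.1667) + (0.1667)·(0.1667) + (1.1667)·(1.1667)) / 5 = 28.8333/5 = 5.7667
  s[B,C] = ((-4.8333)·(-0.5) + (1.1667)·(0.5) + (1.1667)·(-0.5) + (1.1667)·(-0.5) + (0.1667)·(-0.5) + (1.1667)·(1.5)) / 5 = 3.5/5 = 0.7
  s[C,C] = ((-0.5)·(-0.5) + (0.5)·(0.5) + (-0.5)·(-0.5) + (-0.5)·(-0.5) + (-0.5)·(-0.5) + (1.5)·(1.5)) / 5 = 3.5/5 = 0.7
  Sample standard deviations s_i = √(s[i,i]):
  s(A) = √(5.2) = 2.2804
  s(B) = √(5.7667) = 2.4014
  s(C) = √(0.7) = 0.8367

Step 3 — r_{ij} = s_{ij} / (s_i · s_j):
  r[A,A] = 1 (diagonal).
  r[A,B] = -3.8 / (2.2804 · 2.4014) = -3.8 / 5.476 = -0.6939
  r[A,C] = -1.2 / (2.2804 · 0.8367) = -1.2 / 1.9079 = -0.629
  r[B,B] = 1 (diagonal).
  r[B,C] = 0.7 / (2.4014 · 0.8367) = 0.7 / 2.0091 = 0.3484
  r[C,C] = 1 (diagonal).

R is symmetric with unit diagonal. Assembling:

R = [[1, -0.6939, -0.629],
 [-0.6939, 1, 0.3484],
 [-0.629, 0.3484, 1]]


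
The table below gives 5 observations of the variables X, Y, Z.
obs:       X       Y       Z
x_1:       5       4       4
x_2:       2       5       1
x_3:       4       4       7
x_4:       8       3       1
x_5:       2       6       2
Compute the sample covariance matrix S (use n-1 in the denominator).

Step 1 — column means:
  mean(X) = (5 + 2 + 4 + 8 + 2) / 5 = 21/5 = 4.2
  mean(Y) = (4 + 5 + 4 + 3 + 6) / 5 = 22/5 = 4.4
  mean(Z) = (4 + 1 + 7 + 1 + 2) / 5 = 15/5 = 3

Step 2 — sample covariance S[i,j] = (1/(n-1)) · Σ_k (x_{k,i} - mean_i) · (x_{k,j} - mean_j), with n-1 = 4.
  S[X,X] = ((0.8)·(0.8) + (-2.2)·(-2.2) + (-0.2)·(-0.2) + (3.8)·(3.8) + (-2.2)·(-2.2)) / 4 = 24.8/4 = 6.2
  S[X,Y] = ((0.8)·(-0.4) + (-2.2)·(0.6) + (-0.2)·(-0.4) + (3.8)·(-1.4) + (-2.2)·(1.6)) / 4 = -10.4/4 = -2.6
  S[X,Z] = ((0.8)·(1) + (-2.2)·(-2) + (-0.2)·(4) + (3.8)·(-2) + (-2.2)·(-1)) / 4 = -1/4 = -0.25
  S[Y,Y] = ((-0.4)·(-0.4) + (0.6)·(0.6) + (-0.4)·(-0.4) + (-1.4)·(-1.4) + (1.6)·(1.6)) / 4 = 5.2/4 = 1.3
  S[Y,Z] = ((-0.4)·(1) + (0.6)·(-2) + (-0.4)·(4) + (-1.4)·(-2) + (1.6)·(-1)) / 4 = -2/4 = -0.5
  S[Z,Z] = ((1)·(1) + (-2)·(-2) + (4)·(4) + (-2)·(-2) + (-1)·(-1)) / 4 = 26/4 = 6.5

S is symmetric (S[j,i] = S[i,j]). Assembling:

S = [[6.2, -2.6, -0.25],
 [-2.6, 1.3, -0.5],
 [-0.25, -0.5, 6.5]]


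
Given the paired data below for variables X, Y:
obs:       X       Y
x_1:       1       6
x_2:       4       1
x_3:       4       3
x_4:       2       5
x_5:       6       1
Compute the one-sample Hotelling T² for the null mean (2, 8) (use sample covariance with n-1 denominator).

Step 1 — sample mean vector:
  mean(X) = (1 + 4 + 4 + 2 + 6) / 5 = 17/5 = 3.4
  mean(Y) = (6 + 1 + 3 + 5 + 1) / 5 = 16/5 = 3.2
  x̄ = (3.4, 3.2),  deviation x̄ - mu_0 = (3.4, 3.2) - (2, 8) = (1.4, -4.8).

Step 2 — sample covariance matrix, S[i,j] = (1/(n-1)) · Σ_k (x_{k,i} - mean_i) · (x_{k,j} - mean_j), divisor n-1 = 4:
  S[X,X] = ((-2.4)·(-2.4) + (0.6)·(0.6) + (0.6)·(0.6) + (-1.4)·(-1.4) + (2.6)·(2.6)) / 4 = 15.2/4 = 3.8
  S[X,Y] = ((-2.4)·(2.8) + (0.6)·(-2.2) + (0.6)·(-0.2) + (-1.4)·(1.8) + (2.6)·(-2.2)) / 4 = -16.4/4 = -4.1
  S[Y,Y] = ((2.8)·(2.8) + (-2.2)·(-2.2) + (-0.2)·(-0.2) + (1.8)·(1.8) + (-2.2)·(-2.2)) / 4 = 20.8/4 = 5.2
  S = [[3.8, -4.1],
 [-4.1, 5.2]].

Step 3 — invert S. det(S) = 3.8·5.2 - (-4.1)² = 2.95.
  S^{-1} = (1/det) · [[d, -b], [-b, a]] = [[1.7627, 1.3898],
 [1.3898, 1.2881]].

Step 4 — quadratic form (x̄ - mu_0)^T · S^{-1} · (x̄ - mu_0):
  S^{-1} · (x̄ - mu_0) = (-4.2034, -4.2373),
  (x̄ - mu_0)^T · [...] = (1.4)·(-4.2034) + (-4.8)·(-4.2373) = 14.4542.

Step 5 — scale by n: T² = 5 · 14.4542 = 72.2712.

T² ≈ 72.2712


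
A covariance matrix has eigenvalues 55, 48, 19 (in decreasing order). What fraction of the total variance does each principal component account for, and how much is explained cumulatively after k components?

Step 1 — total variance = trace(Sigma) = Σ λ_i = 55 + 48 + 19 = 122.

Step 2 — fraction explained by component i = λ_i / Σ λ:
  PC1: 55/122 = 0.4508
  PC2: 48/122 = 0.3934
  PC3: 19/122 = 0.1557

Step 3 — cumulative fraction after k components = (λ_1 + ... + λ_k) / Σ λ:
  k = 1: 55/122 = 0.4508
  k = 2: (55 + 48)/122 = 103/122 = 0.8443
  k = 3: (55 + 48 + 19)/122 = 122/122 = 1

Summary (fraction, with percent):

explained: PC1 0.4508 (45.08%), PC2 0.3934 (39.34%), PC3 0.1557 (15.57%);  cumulative: 0.4508, 0.8443, 1


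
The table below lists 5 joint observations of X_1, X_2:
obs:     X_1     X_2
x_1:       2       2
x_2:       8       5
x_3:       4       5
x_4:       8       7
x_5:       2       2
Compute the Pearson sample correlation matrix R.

Step 1 — column means:
  mean(X_1) = (2 + 8 + 4 + 8 + 2) / 5 = 24/5 = 4.8
  mean(X_2) = (2 + 5 + 5 + 7 + 2) / 5 = 21/5 = 4.2

Step 2 — sample variances and covariances s[i,j] = (1/(n-1)) · Σ_k (x_{k,i} - mean_i) · (x_{k,j} - mean_j), with n-1 = 4:
  s[X_1,X_1] = ((-2.8)·(-2.8) + (3.2)·(3.2) + (-0.8)·(-0.8) + (3.2)·(3.2) + (-2.8)·(-2.8)) / 4 = 36.8/4 = 9.2
  s[X_1,X_2] = ((-2.8)·(-2.2) + (3.2)·(0.8) + (-0.8)·(0.8) + (3.2)·(2.8) + (-2.8)·(-2.2)) / 4 = 23.2/4 = 5.8
  s[X_2,X_2] = ((-2.2)·(-2.2) + (0.8)·(0.8) + (0.8)·(0.8) + (2.8)·(2.8) + (-2.2)·(-2.2)) / 4 = 18.8/4 = 4.7
  Sample standard deviations s_i = √(s[i,i]):
  s(X_1) = √(9.2) = 3.0332
  s(X_2) = √(4.7) = 2.1679

Step 3 — r_{ij} = s_{ij} / (s_i · s_j):
  r[X_1,X_1] = 1 (diagonal).
  r[X_1,X_2] = 5.8 / (3.0332 · 2.1679) = 5.8 / 6.5757 = 0.882
  r[X_2,X_2] = 1 (diagonal).

R is symmetric with unit diagonal. Assembling:

R = [[1, 0.882],
 [0.882, 1]]


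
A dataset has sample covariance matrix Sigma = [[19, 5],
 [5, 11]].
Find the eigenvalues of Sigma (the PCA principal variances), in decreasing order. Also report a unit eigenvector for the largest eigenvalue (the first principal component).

Step 1 — characteristic polynomial of 2×2 Sigma:
  det(Sigma - λI) = λ² - trace · λ + det = 0.
  trace = 19 + 11 = 30, det = 19·11 - (5)² = 184.
Step 2 — discriminant:
  Δ = trace² - 4·det = 900 - 736 = 164.
Step 3 — eigenvalues:
  λ = (trace ± √Δ)/2 = (30 ± 12.8062)/2,
  λ_1 = 21.4031,  λ_2 = 8.5969.

Step 4 — unit eigenvector for λ_1: solve (Sigma - λ_1 I)v = 0. First row:
  (19 - 21.4031)·v_x + (5)·v_y = 0, i.e. (-2.4031)·v_x + (5)·v_y = 0,
  so v ∝ (b, λ_1 - a) = (5, 2.4031) = u.
  ||u|| = √((5)² + (2.4031)²) = √(30.775) ≈ 5.5475,
  v_1 = u/||u|| ≈ (0.9013, 0.4332) (||v_1|| = 1).

λ_1 = 21.4031,  λ_2 = 8.5969;  v_1 ≈ (0.9013, 0.4332)


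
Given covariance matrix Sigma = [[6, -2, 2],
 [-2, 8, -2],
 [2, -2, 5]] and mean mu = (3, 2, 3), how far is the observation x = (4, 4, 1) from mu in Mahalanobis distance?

Step 1 — centre the observation: (x - mu) = (1, 2, -2).

Step 2 — invert Sigma (cofactor / det for 3×3, or solve directly):
  Sigma^{-1} = [[0.2, 0.0333, -0.0667],
 [0.0333, 0.1444, 0.0444],
 [-0.0667, 0.0444, 0.2444]].

Step 3 — form the quadratic (x - mu)^T · Sigma^{-1} · (x - mu):
  Sigma^{-1} · (x - mu) = (0.4, 0.2333, -0.4667).
  (x - mu)^T · [Sigma^{-1} · (x - mu)] = (1)·(0.4) + (2)·(0.2333) + (-2)·(-0.4667) = 1.8.

Step 4 — take square root: d = √(1.8) ≈ 1.3416.

d(x, mu) = √(1.8) ≈ 1.3416


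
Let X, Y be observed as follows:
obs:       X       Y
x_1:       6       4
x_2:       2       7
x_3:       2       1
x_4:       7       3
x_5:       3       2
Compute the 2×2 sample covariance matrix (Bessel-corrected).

Step 1 — column means:
  mean(X) = (6 + 2 + 2 + 7 + 3) / 5 = 20/5 = 4
  mean(Y) = (4 + 7 + 1 + 3 + 2) / 5 = 17/5 = 3.4

Step 2 — sample covariance S[i,j] = (1/(n-1)) · Σ_k (x_{k,i} - mean_i) · (x_{k,j} - mean_j), with n-1 = 4.
  S[X,X] = ((2)·(2) + (-2)·(-2) + (-2)·(-2) + (3)·(3) + (-1)·(-1)) / 4 = 22/4 = 5.5
  S[X,Y] = ((2)·(0.6) + (-2)·(3.6) + (-2)·(-2.4) + (3)·(-0.4) + (-1)·(-1.4)) / 4 = -1/4 = -0.25
  S[Y,Y] = ((0.6)·(0.6) + (3.6)·(3.6) + (-2.4)·(-2.4) + (-0.4)·(-0.4) + (-1.4)·(-1.4)) / 4 = 21.2/4 = 5.3

S is symmetric (S[j,i] = S[i,j]). Assembling:

S = [[5.5, -0.25],
 [-0.25, 5.3]]


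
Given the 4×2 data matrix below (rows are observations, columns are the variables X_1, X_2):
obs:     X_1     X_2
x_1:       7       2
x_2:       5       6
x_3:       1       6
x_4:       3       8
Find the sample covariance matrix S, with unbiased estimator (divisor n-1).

Step 1 — column means:
  mean(X_1) = (7 + 5 + 1 + 3) / 4 = 16/4 = 4
  mean(X_2) = (2 + 6 + 6 + 8) / 4 = 22/4 = 5.5

Step 2 — sample covariance S[i,j] = (1/(n-1)) · Σ_k (x_{k,i} - mean_i) · (x_{k,j} - mean_j), with n-1 = 3.
  S[X_1,X_1] = ((3)·(3) + (1)·(1) + (-3)·(-3) + (-1)·(-1)) / 3 = 20/3 = 6.6667
  S[X_1,X_2] = ((3)·(-3.5) + (1)·(0.5) + (-3)·(0.5) + (-1)·(2.5)) / 3 = -14/3 = -4.6667
  S[X_2,X_2] = ((-3.5)·(-3.5) + (0.5)·(0.5) + (0.5)·(0.5) + (2.5)·(2.5)) / 3 = 19/3 = 6.3333

S is symmetric (S[j,i] = S[i,j]). Assembling:

S = [[6.6667, -4.6667],
 [-4.6667, 6.3333]]


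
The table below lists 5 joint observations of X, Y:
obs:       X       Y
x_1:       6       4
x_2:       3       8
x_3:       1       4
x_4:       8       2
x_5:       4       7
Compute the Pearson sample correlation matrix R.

Step 1 — column means:
  mean(X) = (6 + 3 + 1 + 8 + 4) / 5 = 22/5 = 4.4
  mean(Y) = (4 + 8 + 4 + 2 + 7) / 5 = 25/5 = 5

Step 2 — sample variances and covariances s[i,j] = (1/(n-1)) · Σ_k (x_{k,i} - mean_i) · (x_{k,j} - mean_j), with n-1 = 4:
  s[X,X] = ((1.6)·(1.6) + (-1.4)·(-1.4) + (-3.4)·(-3.4) + (3.6)·(3.6) + (-0.4)·(-0.4)) / 4 = 29.2/4 = 7.3
  s[X,Y] = ((1.6)·(-1) + (-1.4)·(3) + (-3.4)·(-1) + (3.6)·(-3) + (-0.4)·(2)) / 4 = -14/4 = -3.5
  s[Y,Y] = ((-1)·(-1) + (3)·(3) + (-1)·(-1) + (-3)·(-3) + (2)·(2)) / 4 = 24/4 = 6
  Sample standard deviations s_i = √(s[i,i]):
  s(X) = √(7.3) = 2.7019
  s(Y) = √(6) = 2.4495

Step 3 — r_{ij} = s_{ij} / (s_i · s_j):
  r[X,X] = 1 (diagonal).
  r[X,Y] = -3.5 / (2.7019 · 2.4495) = -3.5 / 6.6182 = -0.5288
  r[Y,Y] = 1 (diagonal).

R is symmetric with unit diagonal. Assembling:

R = [[1, -0.5288],
 [-0.5288, 1]]


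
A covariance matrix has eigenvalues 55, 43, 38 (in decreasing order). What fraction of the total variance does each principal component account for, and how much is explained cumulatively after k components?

Step 1 — total variance = trace(Sigma) = Σ λ_i = 55 + 43 + 38 = 136.

Step 2 — fraction explained by component i = λ_i / Σ λ:
  PC1: 55/136 = 0.4044
  PC2: 43/136 = 0.3162
  PC3: 38/136 = 0.2794

Step 3 — cumulative fraction after k components = (λ_1 + ... + λ_k) / Σ λ:
  k = 1: 55/136 = 0.4044
  k = 2: (55 + 43)/136 = 98/136 = 0.7206
  k = 3: (55 + 43 + 38)/136 = 136/136 = 1

Summary (fraction, with percent):

explained: PC1 0.4044 (40.44%), PC2 0.3162 (31.62%), PC3 0.2794 (27.94%);  cumulative: 0.4044, 0.7206, 1


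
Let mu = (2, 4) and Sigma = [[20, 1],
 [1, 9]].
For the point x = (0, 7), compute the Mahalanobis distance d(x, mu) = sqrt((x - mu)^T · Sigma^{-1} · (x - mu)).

Step 1 — centre the observation: (x - mu) = (-2, 3).

Step 2 — invert Sigma. det(Sigma) = 20·9 - (1)² = 179.
  Sigma^{-1} = (1/det) · [[d, -b], [-b, a]] = [[0.0503, -0.0056],
 [-0.0056, 0.1117]].

Step 3 — form the quadratic (x - mu)^T · Sigma^{-1} · (x - mu):
  Sigma^{-1} · (x - mu) = (-0.1173, 0.3464).
  (x - mu)^T · [Sigma^{-1} · (x - mu)] = (-2)·(-0.1173) + (3)·(0.3464) = 1.2737.

Step 4 — take square root: d = √(1.2737) ≈ 1.1286.

d(x, mu) = √(1.2737) ≈ 1.1286


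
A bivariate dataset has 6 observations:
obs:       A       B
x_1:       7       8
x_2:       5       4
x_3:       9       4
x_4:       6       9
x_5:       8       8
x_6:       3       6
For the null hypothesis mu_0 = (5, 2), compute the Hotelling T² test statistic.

Step 1 — sample mean vector:
  mean(A) = (7 + 5 + 9 + 6 + 8 + 3) / 6 = 38/6 = 6.3333
  mean(B) = (8 + 4 + 4 + 9 + 8 + 6) / 6 = 39/6 = 6.5
  x̄ = (6.3333, 6.5),  deviation x̄ - mu_0 = (6.3333, 6.5) - (5, 2) = (1.3333, 4.5).

Step 2 — sample covariance matrix, S[i,j] = (1/(n-1)) · Σ_k (x_{k,i} - mean_i) · (x_{k,j} - mean_j), divisor n-1 = 5:
  S[A,A] = ((0.6667)·(0.6667) + (-1.3333)·(-1.3333) + (2.6667)·(2.6667) + (-0.3333)·(-0.3333) + (1.6667)·(1.6667) + (-3.3333)·(-3.3333)) / 5 = 23.3333/5 = 4.6667
  S[A,B] = ((0.6667)·(1.5) + (-1.3333)·(-2.5) + (2.6667)·(-2.5) + (-0.3333)·(2.5) + (1.6667)·(1.5) + (-3.3333)·(-0.5)) / 5 = 1/5 = 0.2
  S[B,B] = ((1.5)·(1.5) + (-2.5)·(-2.5) + (-2.5)·(-2.5) + (2.5)·(2.5) + (1.5)·(1.5) + (-0.5)·(-0.5)) / 5 = 23.5/5 = 4.7
  S = [[4.6667, 0.2],
 [0.2, 4.7]].

Step 3 — invert S. det(S) = 4.6667·4.7 - (0.2)² = 21.8933.
  S^{-1} = (1/det) · [[d, -b], [-b, a]] = [[0.2147, -0.0091],
 [-0.0091, 0.2132]].

Step 4 — quadratic form (x̄ - mu_0)^T · S^{-1} · (x̄ - mu_0):
  S^{-1} · (x̄ - mu_0) = (0.2451, 0.947),
  (x̄ - mu_0)^T · [...] = (1.3333)·(0.2451) + (4.5)·(0.947) = 4.5884.

Step 5 — scale by n: T² = 6 · 4.5884 = 27.5305.

T² ≈ 27.5305


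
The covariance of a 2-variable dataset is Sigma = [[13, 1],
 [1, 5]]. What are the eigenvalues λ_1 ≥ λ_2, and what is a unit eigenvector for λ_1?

Step 1 — characteristic polynomial of 2×2 Sigma:
  det(Sigma - λI) = λ² - trace · λ + det = 0.
  trace = 13 + 5 = 18, det = 13·5 - (1)² = 64.
Step 2 — discriminant:
  Δ = trace² - 4·det = 324 - 256 = 68.
Step 3 — eigenvalues:
  λ = (trace ± √Δ)/2 = (18 ± 8.2462)/2,
  λ_1 = 13.1231,  λ_2 = 4.8769.

Step 4 — unit eigenvector for λ_1: solve (Sigma - λ_1 I)v = 0. First row:
  (13 - 13.1231)·v_x + (1)·v_y = 0, i.e. (-0.1231)·v_x + (1)·v_y = 0,
  so v ∝ (b, λ_1 - a) = (1, 0.1231) = u.
  ||u|| = √((1)² + (0.1231)²) = √(1.0152) ≈ 1.0075,
  v_1 = u/||u|| ≈ (0.9925, 0.1222) (||v_1|| = 1).

λ_1 = 13.1231,  λ_2 = 4.8769;  v_1 ≈ (0.9925, 0.1222)


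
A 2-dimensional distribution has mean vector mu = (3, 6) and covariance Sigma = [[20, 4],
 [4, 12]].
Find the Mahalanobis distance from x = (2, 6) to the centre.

Step 1 — centre the observation: (x - mu) = (-1, 0).

Step 2 — invert Sigma. det(Sigma) = 20·12 - (4)² = 224.
  Sigma^{-1} = (1/det) · [[d, -b], [-b, a]] = [[0.0536, -0.0179],
 [-0.0179, 0.0893]].

Step 3 — form the quadratic (x - mu)^T · Sigma^{-1} · (x - mu):
  Sigma^{-1} · (x - mu) = (-0.0536, 0.0179).
  (x - mu)^T · [Sigma^{-1} · (x - mu)] = (-1)·(-0.0536) + (0)·(0.0179) = 0.0536.

Step 4 — take square root: d = √(0.0536) ≈ 0.2315.

d(x, mu) = √(0.0536) ≈ 0.2315


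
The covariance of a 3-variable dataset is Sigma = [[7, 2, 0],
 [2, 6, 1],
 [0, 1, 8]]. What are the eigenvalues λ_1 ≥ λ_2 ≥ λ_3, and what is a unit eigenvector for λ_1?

Step 1 — characteristic polynomial p(λ) = det(λI - Sigma) = λ³ - tr·λ² + c_1·λ - det, where tr = trace, c_1 = sum of the principal 2×2 minors, det = det(Sigma):
  tr = 7 + 6 + 8 = 21,
  c_1 = (7·6 - (2)²) + (7·8 - (0)²) + (6·8 - (1)²) = 38 + 56 + 47 = 141,
  det = 7·(6·8 - (1)²) - (2)·((2)·8 - (1)·(0)) + (0)·((2)·(1) - 6·(0)) = 7·(47) - (2)·(16) + (0)·(2) = 297.
  So p(λ) = λ³ - 21λ² + 141λ - 297.
Step 2 — look for an integer root (rational root theorem: any rational root is an integer divisor of 297). Testing λ = 9:
  p(9) = 729 - 1701 + 1269 - 297 = 0  ✓
  Dividing out (λ - 9): p(λ) = (λ - 9)(λ² - 12λ + 33).
Step 3 — remaining eigenvalues from the quadratic λ² - 12λ + 33 = 0:
  Δ = 12² - 4·33 = 144 - 132 = 12,  λ = (12 ± √12)/2 = (12 ± 3.4641)/2 ≈ 7.7321 or 4.2679.
  Sorted: λ_1 = 9,  λ_2 = 7.7321,  λ_3 = 4.2679  (check: sum = 21 = tr ✓).

Step 4 — unit eigenvector for λ_1 = 9: v spans the null space of (Sigma - λ_1 I), whose rows are
  r_1 = (-2, 2, 0),  r_2 = (2, -3, 1),  r_3 = (0, 1, -1).
  v is orthogonal to every row, so take v ∝ r_1 × r_2 = ((2)·(1) - (0)·(-3), (0)·(2) - (-2)·(1), (-2)·(-3) - (2)·(2)) = (2, 2, 2).
  Rescale (divide by 2): u = (1, 1, 1).
  ||u|| = √((1)² + (1)² + (1)²) = √(3) ≈ 1.7321,  v_1 = u/||u|| ≈ (0.5774, 0.5774, 0.5774) (||v_1|| = 1).

λ_1 = 9,  λ_2 = 7.7321,  λ_3 = 4.2679;  v_1 ≈ (0.5774, 0.5774, 0.5774)


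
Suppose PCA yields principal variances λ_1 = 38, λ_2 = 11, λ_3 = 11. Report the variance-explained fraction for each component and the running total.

Step 1 — total variance = trace(Sigma) = Σ λ_i = 38 + 11 + 11 = 60.

Step 2 — fraction explained by component i = λ_i / Σ λ:
  PC1: 38/60 = 0.6333
  PC2: 11/60 = 0.1833
  PC3: 11/60 = 0.1833

Step 3 — cumulative fraction after k components = (λ_1 + ... + λ_k) / Σ λ:
  k = 1: 38/60 = 0.6333
  k = 2: (38 + 11)/60 = 49/60 = 0.8167
  k = 3: (38 + 11 + 11)/60 = 60/60 = 1

Summary (fraction, with percent):

explained: PC1 0.6333 (63.33%), PC2 0.1833 (18.33%), PC3 0.1833 (18.33%);  cumulative: 0.6333, 0.8167, 1


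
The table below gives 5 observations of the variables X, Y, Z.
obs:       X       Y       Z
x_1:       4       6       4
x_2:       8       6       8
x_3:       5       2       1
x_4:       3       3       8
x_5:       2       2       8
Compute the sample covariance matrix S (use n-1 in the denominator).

Step 1 — column means:
  mean(X) = (4 + 8 + 5 + 3 + 2) / 5 = 22/5 = 4.4
  mean(Y) = (6 + 6 + 2 + 3 + 2) / 5 = 19/5 = 3.8
  mean(Z) = (4 + 8 + 1 + 8 + 8) / 5 = 29/5 = 5.8

Step 2 — sample covariance S[i,j] = (1/(n-1)) · Σ_k (x_{k,i} - mean_i) · (x_{k,j} - mean_j), with n-1 = 4.
  S[X,X] = ((-0.4)·(-0.4) + (3.6)·(3.6) + (0.6)·(0.6) + (-1.4)·(-1.4) + (-2.4)·(-2.4)) / 4 = 21.2/4 = 5.3
  S[X,Y] = ((-0.4)·(2.2) + (3.6)·(2.2) + (0.6)·(-1.8) + (-1.4)·(-0.8) + (-2.4)·(-1.8)) / 4 = 11.4/4 = 2.85
  S[X,Z] = ((-0.4)·(-1.8) + (3.6)·(2.2) + (0.6)·(-4.8) + (-1.4)·(2.2) + (-2.4)·(2.2)) / 4 = -2.6/4 = -0.65
  S[Y,Y] = ((2.2)·(2.2) + (2.2)·(2.2) + (-1.8)·(-1.8) + (-0.8)·(-0.8) + (-1.8)·(-1.8)) / 4 = 16.8/4 = 4.2
  S[Y,Z] = ((2.2)·(-1.8) + (2.2)·(2.2) + (-1.8)·(-4.8) + (-0.8)·(2.2) + (-1.8)·(2.2)) / 4 = 3.8/4 = 0.95
  S[Z,Z] = ((-1.8)·(-1.8) + (2.2)·(2.2) + (-4.8)·(-4.8) + (2.2)·(2.2) + (2.2)·(2.2)) / 4 = 40.8/4 = 10.2

S is symmetric (S[j,i] = S[i,j]). Assembling:

S = [[5.3, 2.85, -0.65],
 [2.85, 4.2, 0.95],
 [-0.65, 0.95, 10.2]]


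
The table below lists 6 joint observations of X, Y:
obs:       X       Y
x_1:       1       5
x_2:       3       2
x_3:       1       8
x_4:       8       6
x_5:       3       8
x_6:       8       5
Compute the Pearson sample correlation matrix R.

Step 1 — column means:
  mean(X) = (1 + 3 + 1 + 8 + 3 + 8) / 6 = 24/6 = 4
  mean(Y) = (5 + 2 + 8 + 6 + 8 + 5) / 6 = 34/6 = 5.6667

Step 2 — sample variances and covariances s[i,j] = (1/(n-1)) · Σ_k (x_{k,i} - mean_i) · (x_{k,j} - mean_j), with n-1 = 5:
  s[X,X] = ((-3)·(-3) + (-1)·(-1) + (-3)·(-3) + (4)·(4) + (-1)·(-1) + (4)·(4)) / 5 = 52/5 = 10.4
  s[X,Y] = ((-3)·(-0.6667) + (-1)·(-3.6667) + (-3)·(2.3333) + (4)·(0.3333) + (-1)·(2.3333) + (4)·(-0.6667)) / 5 = -5/5 = -1
  s[Y,Y] = ((-0.6667)·(-0.6667) + (-3.6667)·(-3.6667) + (2.3333)·(2.3333) + (0.3333)·(0.3333) + (2.3333)·(2.3333) + (-0.6667)·(-0.6667)) / 5 = 25.3333/5 = 5.0667
  Sample standard deviations s_i = √(s[i,i]):
  s(X) = √(10.4) = 3.2249
  s(Y) = √(5.0667) = 2.2509

Step 3 — r_{ij} = s_{ij} / (s_i · s_j):
  r[X,X] = 1 (diagonal).
  r[X,Y] = -1 / (3.2249 · 2.2509) = -1 / 7.259 = -0.1378
  r[Y,Y] = 1 (diagonal).

R is symmetric with unit diagonal. Assembling:

R = [[1, -0.1378],
 [-0.1378, 1]]


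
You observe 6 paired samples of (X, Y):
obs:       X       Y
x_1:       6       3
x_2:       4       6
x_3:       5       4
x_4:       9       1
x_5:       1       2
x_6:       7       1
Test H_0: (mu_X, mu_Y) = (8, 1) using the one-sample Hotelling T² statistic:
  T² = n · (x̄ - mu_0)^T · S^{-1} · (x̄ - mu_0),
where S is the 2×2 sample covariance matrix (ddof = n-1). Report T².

Step 1 — sample mean vector:
  mean(X) = (6 + 4 + 5 + 9 + 1 + 7) / 6 = 32/6 = 5.3333
  mean(Y) = (3 + 6 + 4 + 1 + 2 + 1) / 6 = 17/6 = 2.8333
  x̄ = (5.3333, 2.8333),  deviation x̄ - mu_0 = (5.3333, 2.8333) - (8, 1) = (-2.6667, 1.8333).

Step 2 — sample covariance matrix, S[i,j] = (1/(n-1)) · Σ_k (x_{k,i} - mean_i) · (x_{k,j} - mean_j), divisor n-1 = 5:
  S[X,X] = ((0.6667)·(0.6667) + (-1.3333)·(-1.3333) + (-0.3333)·(-0.3333) + (3.6667)·(3.6667) + (-4.3333)·(-4.3333) + (1.6667)·(1.6667)) / 5 = 37.3333/5 = 7.4667
  S[X,Y] = ((0.6667)·(0.1667) + (-1.3333)·(3.1667) + (-0.3333)·(1.1667) + (3.6667)·(-1.8333) + (-4.3333)·(-0.8333) + (1.6667)·(-1.8333)) / 5 = -10.6667/5 = -2.1333
  S[Y,Y] = ((0.1667)·(0.1667) + (3.1667)·(3.1667) + (1.1667)·(1.1667) + (-1.8333)·(-1.8333) + (-0.8333)·(-0.8333) + (-1.8333)·(-1.8333)) / 5 = 18.8333/5 = 3.7667
  S = [[7.4667, -2.1333],
 [-2.1333, 3.7667]].

Step 3 — invert S. det(S) = 7.4667·3.7667 - (-2.1333)² = 23.5733.
  S^{-1} = (1/det) · [[d, -b], [-b, a]] = [[0.1598, 0.0905],
 [0.0905, 0.3167]].

Step 4 — quadratic form (x̄ - mu_0)^T · S^{-1} · (x̄ - mu_0):
  S^{-1} · (x̄ - mu_0) = (-0.2602, 0.3394),
  (x̄ - mu_0)^T · [...] = (-2.6667)·(-0.2602) + (1.8333)·(0.3394) = 1.316.

Step 5 — scale by n: T² = 6 · 1.316 = 7.8959.

T² ≈ 7.8959


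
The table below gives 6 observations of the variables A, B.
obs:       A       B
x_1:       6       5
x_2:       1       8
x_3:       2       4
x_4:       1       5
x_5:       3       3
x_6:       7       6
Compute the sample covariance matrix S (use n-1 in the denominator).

Step 1 — column means:
  mean(A) = (6 + 1 + 2 + 1 + 3 + 7) / 6 = 20/6 = 3.3333
  mean(B) = (5 + 8 + 4 + 5 + 3 + 6) / 6 = 31/6 = 5.1667

Step 2 — sample covariance S[i,j] = (1/(n-1)) · Σ_k (x_{k,i} - mean_i) · (x_{k,j} - mean_j), with n-1 = 5.
  S[A,A] = ((2.6667)·(2.6667) + (-2.3333)·(-2.3333) + (-1.3333)·(-1.3333) + (-2.3333)·(-2.3333) + (-0.3333)·(-0.3333) + (3.6667)·(3.6667)) / 5 = 33.3333/5 = 6.6667
  S[A,B] = ((2.6667)·(-0.1667) + (-2.3333)·(2.8333) + (-1.3333)·(-1.1667) + (-2.3333)·(-0.1667) + (-0.3333)·(-2.1667) + (3.6667)·(0.8333)) / 5 = -1.3333/5 = -0.2667
  S[B,B] = ((-0.1667)·(-0.1667) + (2.8333)·(2.8333) + (-1.1667)·(-1.1667) + (-0.1667)·(-0.1667) + (-2.1667)·(-2.1667) + (0.8333)·(0.8333)) / 5 = 14.8333/5 = 2.9667

S is symmetric (S[j,i] = S[i,j]). Assembling:

S = [[6.6667, -0.2667],
 [-0.2667, 2.9667]]


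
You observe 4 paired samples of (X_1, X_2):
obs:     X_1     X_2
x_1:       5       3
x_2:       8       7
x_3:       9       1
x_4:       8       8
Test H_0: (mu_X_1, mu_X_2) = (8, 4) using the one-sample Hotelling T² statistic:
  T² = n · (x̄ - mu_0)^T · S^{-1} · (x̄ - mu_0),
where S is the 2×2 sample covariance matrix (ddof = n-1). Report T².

Step 1 — sample mean vector:
  mean(X_1) = (5 + 8 + 9 + 8) / 4 = 30/4 = 7.5
  mean(X_2) = (3 + 7 + 1 + 8) / 4 = 19/4 = 4.75
  x̄ = (7.5, 4.75),  deviation x̄ - mu_0 = (7.5, 4.75) - (8, 4) = (-0.5, 0.75).

Step 2 — sample covariance matrix, S[i,j] = (1/(n-1)) · Σ_k (x_{k,i} - mean_i) · (x_{k,j} - mean_j), divisor n-1 = 3:
  S[X_1,X_1] = ((-2.5)·(-2.5) + (0.5)·(0.5) + (1.5)·(1.5) + (0.5)·(0.5)) / 3 = 9/3 = 3
  S[X_1,X_2] = ((-2.5)·(-1.75) + (0.5)·(2.25) + (1.5)·(-3.75) + (0.5)·(3.25)) / 3 = 1.5/3 = 0.5
  S[X_2,X_2] = ((-1.75)·(-1.75) + (2.25)·(2.25) + (-3.75)·(-3.75) + (3.25)·(3.25)) / 3 = 32.75/3 = 10.9167
  S = [[3, 0.5],
 [0.5, 10.9167]].

Step 3 — invert S. det(S) = 3·10.9167 - (0.5)² = 32.5.
  S^{-1} = (1/det) · [[d, -b], [-b, a]] = [[0.3359, -0.0154],
 [-0.0154, 0.0923]].

Step 4 — quadratic form (x̄ - mu_0)^T · S^{-1} · (x̄ - mu_0):
  S^{-1} · (x̄ - mu_0) = (-0.1795, 0.0769),
  (x̄ - mu_0)^T · [...] = (-0.5)·(-0.1795) + (0.75)·(0.0769) = 0.1474.

Step 5 — scale by n: T² = 4 · 0.1474 = 0.5897.

T² ≈ 0.5897


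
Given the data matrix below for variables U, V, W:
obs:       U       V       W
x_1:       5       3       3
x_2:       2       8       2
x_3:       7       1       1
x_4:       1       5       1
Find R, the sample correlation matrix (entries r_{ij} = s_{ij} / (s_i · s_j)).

Step 1 — column means:
  mean(U) = (5 + 2 + 7 + 1) / 4 = 15/4 = 3.75
  mean(V) = (3 + 8 + 1 + 5) / 4 = 17/4 = 4.25
  mean(W) = (3 + 2 + 1 + 1) / 4 = 7/4 = 1.75

Step 2 — sample variances and covariances s[i,j] = (1/(n-1)) · Σ_k (x_{k,i} - mean_i) · (x_{k,j} - mean_j), with n-1 = 3:
  s[U,U] = ((1.25)·(1.25) + (-1.75)·(-1.75) + (3.25)·(3.25) + (-2.75)·(-2.75)) / 3 = 22.75/3 = 7.5833
  s[U,V] = ((1.25)·(-1.25) + (-1.75)·(3.75) + (3.25)·(-3.25) + (-2.75)·(0.75)) / 3 = -20.75/3 = -6.9167
  s[U,W] = ((1.25)·(1.25) + (-1.75)·(0.25) + (3.25)·(-0.75) + (-2.75)·(-0.75)) / 3 = 0.75/3 = 0.25
  s[V,V] = ((-1.25)·(-1.25) + (3.75)·(3.75) + (-3.25)·(-3.25) + (0.75)·(0.75)) / 3 = 26.75/3 = 8.9167
  s[V,W] = ((-1.25)·(1.25) + (3.75)·(0.25) + (-3.25)·(-0.75) + (0.75)·(-0.75)) / 3 = 1.25/3 = 0.4167
  s[W,W] = ((1.25)·(1.25) + (0.25)·(0.25) + (-0.75)·(-0.75) + (-0.75)·(-0.75)) / 3 = 2.75/3 = 0.9167
  Sample standard deviations s_i = √(s[i,i]):
  s(U) = √(7.5833) = 2.7538
  s(V) = √(8.9167) = 2.9861
  s(W) = √(0.9167) = 0.9574

Step 3 — r_{ij} = s_{ij} / (s_i · s_j):
  r[U,U] = 1 (diagonal).
  r[U,V] = -6.9167 / (2.7538 · 2.9861) = -6.9167 / 8.223 = -0.8411
  r[U,W] = 0.25 / (2.7538 · 0.9574) = 0.25 / 2.6365 = 0.0948
  r[V,V] = 1 (diagonal).
  r[V,W] = 0.4167 / (2.9861 · 0.9574) = 0.4167 / 2.859 = 0.1457
  r[W,W] = 1 (diagonal).

R is symmetric with unit diagonal. Assembling:

R = [[1, -0.8411, 0.0948],
 [-0.8411, 1, 0.1457],
 [0.0948, 0.1457, 1]]
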